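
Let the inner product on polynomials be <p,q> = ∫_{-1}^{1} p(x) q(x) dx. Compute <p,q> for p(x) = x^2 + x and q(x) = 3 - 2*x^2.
<p,q> = 6/5

Expand the product: p(x)·q(x) = -2*x^4 - 2*x^3 + 3*x^2 + 3*x.
∫_{-1}^{1} of each monomial x^k gives [2/(k+1) if k even, 0 if k odd]. Integrating term-by-term (or equivalently evaluating the antiderivative F(x) = -2*x^5/5 - x^4/2 + x^3 + 3*x^2/2 at the endpoints):
  F(1) − F(−1) = 8/5 − (2/5) = 6/5.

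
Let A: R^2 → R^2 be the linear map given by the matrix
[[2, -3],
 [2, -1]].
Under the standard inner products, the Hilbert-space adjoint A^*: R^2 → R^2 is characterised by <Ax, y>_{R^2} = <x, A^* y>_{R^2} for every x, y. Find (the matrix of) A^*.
A^* = A^T =
[[2, 2],
 [-3, -1]]

For real matrices with standard dot products, the defining identity <Ax, y> = <x, A^* y> gives (Ax)^T y = x^T (A^*) y, i.e. x^T A^T y = x^T (A^*) y. Since this holds for all x, y, we must have A^* = A^T. Therefore
A^* =
[[2, 2],
 [-3, -1]].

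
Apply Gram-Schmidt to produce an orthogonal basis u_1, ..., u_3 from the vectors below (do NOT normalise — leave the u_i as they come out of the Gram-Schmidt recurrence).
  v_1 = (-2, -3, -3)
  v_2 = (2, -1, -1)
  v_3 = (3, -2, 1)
Orthogonal basis:
  u_1 = (-2, -3, -3)
  u_2 = (24/11, -8/11, -8/11)
  u_3 = (0, -3/2, 3/2)

Apply the Gram-Schmidt recurrence
  u_1 = v_1
  u_i = v_i − Σ_{j<i} ((v_i · u_j) / (u_j · u_j)) · u_j.

Step by step this gives:
  u_1 = (-2, -3, -3)
  u_2 = (24/11, -8/11, -8/11)
  u_3 = (0, -3/2, 3/2)

Orthogonality check:
  u_2 · u_1 = 0 (should be 0)
  u_3 · u_1 = 0 (should be 0)
  u_3 · u_2 = 0 (should be 0)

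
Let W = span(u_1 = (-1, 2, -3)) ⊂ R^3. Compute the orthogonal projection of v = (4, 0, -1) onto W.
proj_W(v) = (1/14, -1/7, 3/14)

Set up U = [u_1 | ... | u_1] ∈ R^(3×1). The projector onto W = col(U) is P = U (U^T U)^(-1) U^T.
Compute U^T U =
  [14],
and U^T v = (-1).
Solve U^T U · c = U^T v for the coefficients: c = (-1/14). The projection is proj_W(v) = U c.
Check: (v - proj_W(v)) · u_1 = 0  (should be 0).
Result: proj_W(v) = (1/14, -1/7, 3/14).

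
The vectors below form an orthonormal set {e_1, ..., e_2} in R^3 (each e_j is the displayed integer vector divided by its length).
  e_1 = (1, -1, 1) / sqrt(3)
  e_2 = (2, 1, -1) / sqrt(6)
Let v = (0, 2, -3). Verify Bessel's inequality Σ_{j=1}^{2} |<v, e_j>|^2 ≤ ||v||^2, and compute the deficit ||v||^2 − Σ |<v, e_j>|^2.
Σ |<v, e_j>|^2 = 25/2; ||v||^2 = 13; deficit = 1/2

Write each e_j = u_j / sqrt(<u_j, u_j>) where u_j is the displayed integer vector. Then <v, e_j> = <v, u_j> / sqrt(<u_j, u_j>), so |<v, e_j>|^2 = <v, u_j>^2 / <u_j, u_j>.
Coefficients: <v, e_1> = -5/sqrt(3), <v, e_2> = 5/sqrt(6).
Square and sum: Σ |<v, e_j>|^2 = 25/2.
Compute ||v||^2 = v·v = 13.
Deficit = 13 − 25/2 = 1/2 ≥ 0, confirming Bessel's inequality. (The deficit equals ||v − Σ <v,e_j> e_j||^2, the squared distance from v to span{e_j}.)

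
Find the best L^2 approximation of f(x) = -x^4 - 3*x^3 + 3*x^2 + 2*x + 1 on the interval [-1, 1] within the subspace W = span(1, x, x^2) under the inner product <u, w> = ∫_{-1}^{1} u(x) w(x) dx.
g(x) = 15*x^2/7 + x/5 + 38/35

The best approximation g ∈ W is the orthogonal projection of f onto W. Writing g = a_0 + a_1 x + a_2 x^2, the coefficients solve the normal equations G · a = b where
  G_{ij} = <φ_i, φ_j> and b_i = <f, φ_i>, with φ_0 = 1, φ_1 = x, φ_2 = x^2.
G =
  [2, 0, 2/3]
  [0, 2/3, 0]
  [2/3, 0, 2/5],
b = (18/5, 2/15, 166/105).
Solving gives a_0 = 38/35, a_1 = 1/5, a_2 = 15/7, so
  g(x) = 15*x^2/7 + x/5 + 38/35.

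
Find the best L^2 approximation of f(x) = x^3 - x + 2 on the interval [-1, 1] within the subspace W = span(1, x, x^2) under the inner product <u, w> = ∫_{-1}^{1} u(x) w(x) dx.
g(x) = 2 - 2*x/5

The best approximation g ∈ W is the orthogonal projection of f onto W. Writing g = a_0 + a_1 x + a_2 x^2, the coefficients solve the normal equations G · a = b where
  G_{ij} = <φ_i, φ_j> and b_i = <f, φ_i>, with φ_0 = 1, φ_1 = x, φ_2 = x^2.
G =
  [2, 0, 2/3]
  [0, 2/3, 0]
  [2/3, 0, 2/5],
b = (4, -4/15, 4/3).
Solving gives a_0 = 2, a_1 = -2/5, a_2 = 0, so
  g(x) = 2 - 2*x/5.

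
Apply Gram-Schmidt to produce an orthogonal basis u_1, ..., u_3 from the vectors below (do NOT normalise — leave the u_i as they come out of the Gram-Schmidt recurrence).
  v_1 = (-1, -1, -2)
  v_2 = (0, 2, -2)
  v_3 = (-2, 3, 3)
Orthogonal basis:
  u_1 = (-1, -1, -2)
  u_2 = (1/3, 7/3, -4/3)
  u_3 = (-36/11, 12/11, 12/11)

Apply the Gram-Schmidt recurrence
  u_1 = v_1
  u_i = v_i − Σ_{j<i} ((v_i · u_j) / (u_j · u_j)) · u_j.

Step by step this gives:
  u_1 = (-1, -1, -2)
  u_2 = (1/3, 7/3, -4/3)
  u_3 = (-36/11, 12/11, 12/11)

Orthogonality check:
  u_2 · u_1 = 0 (should be 0)
  u_3 · u_1 = 0 (should be 0)
  u_3 · u_2 = 0 (should be 0)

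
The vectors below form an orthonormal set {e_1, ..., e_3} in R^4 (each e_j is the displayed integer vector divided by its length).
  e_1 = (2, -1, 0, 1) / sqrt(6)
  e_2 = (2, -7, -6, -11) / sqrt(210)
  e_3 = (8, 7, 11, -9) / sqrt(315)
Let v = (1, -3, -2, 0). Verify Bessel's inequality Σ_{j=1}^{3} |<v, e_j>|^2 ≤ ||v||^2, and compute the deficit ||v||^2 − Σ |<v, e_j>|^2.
Σ |<v, e_j>|^2 = 125/9; ||v||^2 = 14; deficit = 1/9

Write each e_j = u_j / sqrt(<u_j, u_j>) where u_j is the displayed integer vector. Then <v, e_j> = <v, u_j> / sqrt(<u_j, u_j>), so |<v, e_j>|^2 = <v, u_j>^2 / <u_j, u_j>.
Coefficients: <v, e_1> = 5/sqrt(6), <v, e_2> = 35/sqrt(210), <v, e_3> = -35/sqrt(315).
Square and sum: Σ |<v, e_j>|^2 = 125/9.
Compute ||v||^2 = v·v = 14.
Deficit = 14 − 125/9 = 1/9 ≥ 0, confirming Bessel's inequality. (The deficit equals ||v − Σ <v,e_j> e_j||^2, the squared distance from v to span{e_j}.)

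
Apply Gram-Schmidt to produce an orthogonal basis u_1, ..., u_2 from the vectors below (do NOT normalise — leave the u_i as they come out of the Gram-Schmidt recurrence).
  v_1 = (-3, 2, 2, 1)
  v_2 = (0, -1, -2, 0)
Orthogonal basis:
  u_1 = (-3, 2, 2, 1)
  u_2 = (-1, -1/3, -4/3, 1/3)

Apply the Gram-Schmidt recurrence
  u_1 = v_1
  u_i = v_i − Σ_{j<i} ((v_i · u_j) / (u_j · u_j)) · u_j.

Step by step this gives:
  u_1 = (-3, 2, 2, 1)
  u_2 = (-1, -1/3, -4/3, 1/3)

Orthogonality check:
  u_2 · u_1 = 0 (should be 0)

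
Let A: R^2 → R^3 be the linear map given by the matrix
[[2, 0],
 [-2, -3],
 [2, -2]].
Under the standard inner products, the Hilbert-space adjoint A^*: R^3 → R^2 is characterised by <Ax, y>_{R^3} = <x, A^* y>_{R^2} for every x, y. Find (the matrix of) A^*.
A^* = A^T =
[[2, -2, 2],
 [0, -3, -2]]

For real matrices with standard dot products, the defining identity <Ax, y> = <x, A^* y> gives (Ax)^T y = x^T (A^*) y, i.e. x^T A^T y = x^T (A^*) y. Since this holds for all x, y, we must have A^* = A^T. Therefore
A^* =
[[2, -2, 2],
 [0, -3, -2]].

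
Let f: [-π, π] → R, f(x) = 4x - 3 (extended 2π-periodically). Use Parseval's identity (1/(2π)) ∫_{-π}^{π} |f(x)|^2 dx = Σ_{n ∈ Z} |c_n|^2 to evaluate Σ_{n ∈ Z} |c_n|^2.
Σ |c_n|^2 = 16π^2/3 + 9

Expand and integrate term by term over [-π, π]:
  ∫ (4x)^2 dx = 16·(2π^3/3); ∫ 2·4·(-3)·x dx = 0 (odd integrand); ∫ (-3)^2 dx = 9·2π.
So (1/(2π)) ∫_{-π}^{π} (4x - 3)^2 dx = 16π^2/3 + 9 = 16π^2/3 + 9.
Parseval ⇒ Σ |c_n|^2 = 16π^2/3 + 9.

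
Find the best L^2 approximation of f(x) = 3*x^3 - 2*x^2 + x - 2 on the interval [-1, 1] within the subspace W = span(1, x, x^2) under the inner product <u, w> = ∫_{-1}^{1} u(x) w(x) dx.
g(x) = -2*x^2 + 14*x/5 - 2

The best approximation g ∈ W is the orthogonal projection of f onto W. Writing g = a_0 + a_1 x + a_2 x^2, the coefficients solve the normal equations G · a = b where
  G_{ij} = <φ_i, φ_j> and b_i = <f, φ_i>, with φ_0 = 1, φ_1 = x, φ_2 = x^2.
G =
  [2, 0, 2/3]
  [0, 2/3, 0]
  [2/3, 0, 2/5],
b = (-16/3, 28/15, -32/15).
Solving gives a_0 = -2, a_1 = 14/5, a_2 = -2, so
  g(x) = -2*x^2 + 14*x/5 - 2.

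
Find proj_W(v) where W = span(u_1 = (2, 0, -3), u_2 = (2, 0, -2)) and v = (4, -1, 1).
proj_W(v) = (4, 0, 1)

Set up U = [u_1 | ... | u_2] ∈ R^(3×2). The projector onto W = col(U) is P = U (U^T U)^(-1) U^T.
Compute U^T U =
  [13, 10]
  [10, 8],
and U^T v = (5, 6).
Solve U^T U · c = U^T v for the coefficients: c = (-5, 7). The projection is proj_W(v) = U c.
Check: (v - proj_W(v)) · u_1 = 0  (should be 0).
Check: (v - proj_W(v)) · u_2 = 0  (should be 0).
Result: proj_W(v) = (4, 0, 1).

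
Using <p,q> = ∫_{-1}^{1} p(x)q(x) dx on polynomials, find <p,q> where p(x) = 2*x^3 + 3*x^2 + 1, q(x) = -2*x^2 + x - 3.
<p,q> = -224/15

Expand the product: p(x)·q(x) = -4*x^5 - 4*x^4 - 3*x^3 - 11*x^2 + x - 3.
∫_{-1}^{1} of each monomial x^k gives [2/(k+1) if k even, 0 if k odd]. Integrating term-by-term (or equivalently evaluating the antiderivative F(x) = -2*x^6/3 - 4*x^5/5 - 3*x^4/4 - 11*x^3/3 + x^2/2 - 3*x at the endpoints):
  F(1) − F(−1) = -503/60 − (131/20) = -224/15.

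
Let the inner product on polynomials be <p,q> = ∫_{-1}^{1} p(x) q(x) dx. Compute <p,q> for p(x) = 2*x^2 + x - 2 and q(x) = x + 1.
<p,q> = -2

Expand the product: p(x)·q(x) = 2*x^3 + 3*x^2 - x - 2.
∫_{-1}^{1} of each monomial x^k gives [2/(k+1) if k even, 0 if k odd]. Integrating term-by-term (or equivalently evaluating the antiderivative F(x) = x^4/2 + x^3 - x^2/2 - 2*x at the endpoints):
  F(1) − F(−1) = -1 − (1) = -2.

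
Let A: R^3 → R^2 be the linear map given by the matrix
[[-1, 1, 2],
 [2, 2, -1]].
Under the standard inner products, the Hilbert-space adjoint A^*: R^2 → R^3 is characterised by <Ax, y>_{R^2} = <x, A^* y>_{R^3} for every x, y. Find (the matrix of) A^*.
A^* = A^T =
[[-1, 2],
 [1, 2],
 [2, -1]]

For real matrices with standard dot products, the defining identity <Ax, y> = <x, A^* y> gives (Ax)^T y = x^T (A^*) y, i.e. x^T A^T y = x^T (A^*) y. Since this holds for all x, y, we must have A^* = A^T. Therefore
A^* =
[[-1, 2],
 [1, 2],
 [2, -1]].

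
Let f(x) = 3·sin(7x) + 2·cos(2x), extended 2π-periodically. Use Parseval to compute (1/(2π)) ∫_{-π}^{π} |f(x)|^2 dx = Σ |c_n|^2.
Σ |c_n|^2 = 13/2

Expand |f|^2 and use orthogonality of {sin(nx), cos(mx)} on [-π, π]:
  ∫_{-π}^{π} sin(nx)^2 dx = π, ∫ cos(mx)^2 dx = π, and cross terms integrate to 0.
So ∫_{-π}^{π} f(x)^2 dx = 3^2 · π + 2^2 · π = (9 + 4)π.
Divide by 2π: (9 + 4)/2 = 13/2.
By Parseval, this equals Σ |c_n|^2.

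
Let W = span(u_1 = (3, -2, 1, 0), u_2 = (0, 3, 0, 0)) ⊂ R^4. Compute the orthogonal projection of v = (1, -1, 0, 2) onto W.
proj_W(v) = (9/10, -1, 3/10, 0)

Set up U = [u_1 | ... | u_2] ∈ R^(4×2). The projector onto W = col(U) is P = U (U^T U)^(-1) U^T.
Compute U^T U =
  [14, -6]
  [-6, 9],
and U^T v = (5, -3).
Solve U^T U · c = U^T v for the coefficients: c = (3/10, -2/15). The projection is proj_W(v) = U c.
Check: (v - proj_W(v)) · u_1 = 0  (should be 0).
Check: (v - proj_W(v)) · u_2 = 0  (should be 0).
Result: proj_W(v) = (9/10, -1, 3/10, 0).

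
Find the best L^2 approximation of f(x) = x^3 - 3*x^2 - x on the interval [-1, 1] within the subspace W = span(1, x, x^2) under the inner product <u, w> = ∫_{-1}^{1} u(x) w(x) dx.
g(x) = -3*x^2 - 2*x/5

The best approximation g ∈ W is the orthogonal projection of f onto W. Writing g = a_0 + a_1 x + a_2 x^2, the coefficients solve the normal equations G · a = b where
  G_{ij} = <φ_i, φ_j> and b_i = <f, φ_i>, with φ_0 = 1, φ_1 = x, φ_2 = x^2.
G =
  [2, 0, 2/3]
  [0, 2/3, 0]
  [2/3, 0, 2/5],
b = (-2, -4/15, -6/5).
Solving gives a_0 = 0, a_1 = -2/5, a_2 = -3, so
  g(x) = -3*x^2 - 2*x/5.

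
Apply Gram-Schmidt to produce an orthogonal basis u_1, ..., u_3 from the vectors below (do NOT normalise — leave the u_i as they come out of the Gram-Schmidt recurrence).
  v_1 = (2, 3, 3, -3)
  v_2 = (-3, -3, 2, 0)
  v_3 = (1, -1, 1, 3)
Orthogonal basis:
  u_1 = (2, 3, 3, -3)
  u_2 = (-75/31, -66/31, 89/31, -27/31)
  u_3 = (870/601, -196/601, 1011/601, 1395/601)

Apply the Gram-Schmidt recurrence
  u_1 = v_1
  u_i = v_i − Σ_{j<i} ((v_i · u_j) / (u_j · u_j)) · u_j.

Step by step this gives:
  u_1 = (2, 3, 3, -3)
  u_2 = (-75/31, -66/31, 89/31, -27/31)
  u_3 = (870/601, -196/601, 1011/601, 1395/601)

Orthogonality check:
  u_2 · u_1 = 0 (should be 0)
  u_3 · u_1 = 0 (should be 0)
  u_3 · u_2 = 0 (should be 0)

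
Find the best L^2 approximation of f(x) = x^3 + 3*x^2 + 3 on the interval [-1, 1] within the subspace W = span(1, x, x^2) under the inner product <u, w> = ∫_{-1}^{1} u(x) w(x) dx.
g(x) = 3*x^2 + 3*x/5 + 3

The best approximation g ∈ W is the orthogonal projection of f onto W. Writing g = a_0 + a_1 x + a_2 x^2, the coefficients solve the normal equations G · a = b where
  G_{ij} = <φ_i, φ_j> and b_i = <f, φ_i>, with φ_0 = 1, φ_1 = x, φ_2 = x^2.
G =
  [2, 0, 2/3]
  [0, 2/3, 0]
  [2/3, 0, 2/5],
b = (8, 2/5, 16/5).
Solving gives a_0 = 3, a_1 = 3/5, a_2 = 3, so
  g(x) = 3*x^2 + 3*x/5 + 3.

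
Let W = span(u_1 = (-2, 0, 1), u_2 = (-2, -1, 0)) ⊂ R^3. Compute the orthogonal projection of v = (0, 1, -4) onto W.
proj_W(v) = (10/9, -11/9, -16/9)

Set up U = [u_1 | ... | u_2] ∈ R^(3×2). The projector onto W = col(U) is P = U (U^T U)^(-1) U^T.
Compute U^T U =
  [5, 4]
  [4, 5],
and U^T v = (-4, -1).
Solve U^T U · c = U^T v for the coefficients: c = (-16/9, 11/9). The projection is proj_W(v) = U c.
Check: (v - proj_W(v)) · u_1 = 0  (should be 0).
Check: (v - proj_W(v)) · u_2 = 0  (should be 0).
Result: proj_W(v) = (10/9, -11/9, -16/9).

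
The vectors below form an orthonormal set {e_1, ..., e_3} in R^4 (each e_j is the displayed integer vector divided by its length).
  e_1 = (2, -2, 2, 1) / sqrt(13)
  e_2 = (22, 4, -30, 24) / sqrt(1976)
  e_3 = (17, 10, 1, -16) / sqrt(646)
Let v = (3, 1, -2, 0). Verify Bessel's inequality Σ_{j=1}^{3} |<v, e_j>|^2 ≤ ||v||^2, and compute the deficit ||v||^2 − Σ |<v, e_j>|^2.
Σ |<v, e_j>|^2 = 237/17; ||v||^2 = 14; deficit = 1/17

Write each e_j = u_j / sqrt(<u_j, u_j>) where u_j is the displayed integer vector. Then <v, e_j> = <v, u_j> / sqrt(<u_j, u_j>), so |<v, e_j>|^2 = <v, u_j>^2 / <u_j, u_j>.
Coefficients: <v, e_1> = 0/sqrt(13), <v, e_2> = 130/sqrt(1976), <v, e_3> = 59/sqrt(646).
Square and sum: Σ |<v, e_j>|^2 = 237/17.
Compute ||v||^2 = v·v = 14.
Deficit = 14 − 237/17 = 1/17 ≥ 0, confirming Bessel's inequality. (The deficit equals ||v − Σ <v,e_j> e_j||^2, the squared distance from v to span{e_j}.)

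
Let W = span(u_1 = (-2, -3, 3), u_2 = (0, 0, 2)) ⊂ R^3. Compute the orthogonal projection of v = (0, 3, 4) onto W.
proj_W(v) = (18/13, 27/13, 4)

Set up U = [u_1 | ... | u_2] ∈ R^(3×2). The projector onto W = col(U) is P = U (U^T U)^(-1) U^T.
Compute U^T U =
  [22, 6]
  [6, 4],
and U^T v = (3, 8).
Solve U^T U · c = U^T v for the coefficients: c = (-9/13, 79/26). The projection is proj_W(v) = U c.
Check: (v - proj_W(v)) · u_1 = 0  (should be 0).
Check: (v - proj_W(v)) · u_2 = 0  (should be 0).
Result: proj_W(v) = (18/13, 27/13, 4).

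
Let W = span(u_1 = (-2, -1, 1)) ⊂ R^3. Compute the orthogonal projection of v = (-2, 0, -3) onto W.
proj_W(v) = (-1/3, -1/6, 1/6)

Set up U = [u_1 | ... | u_1] ∈ R^(3×1). The projector onto W = col(U) is P = U (U^T U)^(-1) U^T.
Compute U^T U =
  [6],
and U^T v = (1).
Solve U^T U · c = U^T v for the coefficients: c = (1/6). The projection is proj_W(v) = U c.
Check: (v - proj_W(v)) · u_1 = 0  (should be 0).
Result: proj_W(v) = (-1/3, -1/6, 1/6).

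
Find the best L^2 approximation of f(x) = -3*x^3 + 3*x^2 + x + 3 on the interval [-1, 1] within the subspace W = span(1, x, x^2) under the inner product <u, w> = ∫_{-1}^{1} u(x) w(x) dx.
g(x) = 3*x^2 - 4*x/5 + 3

The best approximation g ∈ W is the orthogonal projection of f onto W. Writing g = a_0 + a_1 x + a_2 x^2, the coefficients solve the normal equations G · a = b where
  G_{ij} = <φ_i, φ_j> and b_i = <f, φ_i>, with φ_0 = 1, φ_1 = x, φ_2 = x^2.
G =
  [2, 0, 2/3]
  [0, 2/3, 0]
  [2/3, 0, 2/5],
b = (8, -8/15, 16/5).
Solving gives a_0 = 3, a_1 = -4/5, a_2 = 3, so
  g(x) = 3*x^2 - 4*x/5 + 3.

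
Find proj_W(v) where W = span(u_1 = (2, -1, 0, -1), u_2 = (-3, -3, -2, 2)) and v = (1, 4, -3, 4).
proj_W(v) = (-214/131, 269/131, 72/131, 89/131)

Set up U = [u_1 | ... | u_2] ∈ R^(4×2). The projector onto W = col(U) is P = U (U^T U)^(-1) U^T.
Compute U^T U =
  [6, -5]
  [-5, 26],
and U^T v = (-6, -1).
Solve U^T U · c = U^T v for the coefficients: c = (-161/131, -36/131). The projection is proj_W(v) = U c.
Check: (v - proj_W(v)) · u_1 = 0  (should be 0).
Check: (v - proj_W(v)) · u_2 = 0  (should be 0).
Result: proj_W(v) = (-214/131, 269/131, 72/131, 89/131).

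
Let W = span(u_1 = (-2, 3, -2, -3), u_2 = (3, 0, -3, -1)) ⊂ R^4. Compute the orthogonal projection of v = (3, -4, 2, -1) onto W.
proj_W(v) = (1229/485, -1119/485, 263/485, 958/485)

Set up U = [u_1 | ... | u_2] ∈ R^(4×2). The projector onto W = col(U) is P = U (U^T U)^(-1) U^T.
Compute U^T U =
  [26, 3]
  [3, 19],
and U^T v = (-19, 4).
Solve U^T U · c = U^T v for the coefficients: c = (-373/485, 161/485). The projection is proj_W(v) = U c.
Check: (v - proj_W(v)) · u_1 = 0  (should be 0).
Check: (v - proj_W(v)) · u_2 = 0  (should be 0).
Result: proj_W(v) = (1229/485, -1119/485, 263/485, 958/485).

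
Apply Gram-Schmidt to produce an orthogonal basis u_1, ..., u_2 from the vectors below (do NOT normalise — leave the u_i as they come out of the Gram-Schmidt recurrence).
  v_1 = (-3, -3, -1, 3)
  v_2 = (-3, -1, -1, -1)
Orthogonal basis:
  u_1 = (-3, -3, -1, 3)
  u_2 = (-27/14, 1/14, -9/14, -29/14)

Apply the Gram-Schmidt recurrence
  u_1 = v_1
  u_i = v_i − Σ_{j<i} ((v_i · u_j) / (u_j · u_j)) · u_j.

Step by step this gives:
  u_1 = (-3, -3, -1, 3)
  u_2 = (-27/14, 1/14, -9/14, -29/14)

Orthogonality check:
  u_2 · u_1 = 0 (should be 0)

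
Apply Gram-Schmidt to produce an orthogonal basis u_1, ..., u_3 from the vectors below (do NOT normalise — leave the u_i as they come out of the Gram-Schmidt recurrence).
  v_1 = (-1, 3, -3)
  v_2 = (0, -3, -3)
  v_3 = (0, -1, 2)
Orthogonal basis:
  u_1 = (-1, 3, -3)
  u_2 = (0, -3, -3)
  u_3 = (-9/19, -3/38, 3/38)

Apply the Gram-Schmidt recurrence
  u_1 = v_1
  u_i = v_i − Σ_{j<i} ((v_i · u_j) / (u_j · u_j)) · u_j.

Step by step this gives:
  u_1 = (-1, 3, -3)
  u_2 = (0, -3, -3)
  u_3 = (-9/19, -3/38, 3/38)

Orthogonality check:
  u_2 · u_1 = 0 (should be 0)
  u_3 · u_1 = 0 (should be 0)
  u_3 · u_2 = 0 (should be 0)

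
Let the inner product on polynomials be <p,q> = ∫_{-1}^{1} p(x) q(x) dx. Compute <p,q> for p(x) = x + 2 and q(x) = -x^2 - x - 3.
<p,q> = -14

Expand the product: p(x)·q(x) = -x^3 - 3*x^2 - 5*x - 6.
∫_{-1}^{1} of each monomial x^k gives [2/(k+1) if k even, 0 if k odd]. Integrating term-by-term (or equivalently evaluating the antiderivative F(x) = -x^4/4 - x^3 - 5*x^2/2 - 6*x at the endpoints):
  F(1) − F(−1) = -39/4 − (17/4) = -14.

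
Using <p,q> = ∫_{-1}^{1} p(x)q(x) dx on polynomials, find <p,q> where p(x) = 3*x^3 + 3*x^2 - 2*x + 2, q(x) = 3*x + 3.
<p,q> = 88/5

Expand the product: p(x)·q(x) = 9*x^4 + 18*x^3 + 3*x^2 + 6.
∫_{-1}^{1} of each monomial x^k gives [2/(k+1) if k even, 0 if k odd]. Integrating term-by-term (or equivalently evaluating the antiderivative F(x) = 9*x^5/5 + 9*x^4/2 + x^3 + 6*x at the endpoints):
  F(1) − F(−1) = 133/10 − (-43/10) = 88/5.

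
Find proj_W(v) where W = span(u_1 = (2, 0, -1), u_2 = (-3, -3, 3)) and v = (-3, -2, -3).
proj_W(v) = (-7/6, -1/6, 2/3)

Set up U = [u_1 | ... | u_2] ∈ R^(3×2). The projector onto W = col(U) is P = U (U^T U)^(-1) U^T.
Compute U^T U =
  [5, -9]
  [-9, 27],
and U^T v = (-3, 6).
Solve U^T U · c = U^T v for the coefficients: c = (-1/2, 1/18). The projection is proj_W(v) = U c.
Check: (v - proj_W(v)) · u_1 = 0  (should be 0).
Check: (v - proj_W(v)) · u_2 = 0  (should be 0).
Result: proj_W(v) = (-7/6, -1/6, 2/3).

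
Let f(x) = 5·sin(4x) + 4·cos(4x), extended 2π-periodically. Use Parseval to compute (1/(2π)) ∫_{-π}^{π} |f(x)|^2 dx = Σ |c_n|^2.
Σ |c_n|^2 = 41/2

Expand |f|^2 and use orthogonality of {sin(nx), cos(mx)} on [-π, π]:
  ∫_{-π}^{π} sin(nx)^2 dx = π, ∫ cos(mx)^2 dx = π, and cross terms integrate to 0.
So ∫_{-π}^{π} f(x)^2 dx = 5^2 · π + 4^2 · π = (25 + 16)π.
Divide by 2π: (25 + 16)/2 = 41/2.
By Parseval, this equals Σ |c_n|^2.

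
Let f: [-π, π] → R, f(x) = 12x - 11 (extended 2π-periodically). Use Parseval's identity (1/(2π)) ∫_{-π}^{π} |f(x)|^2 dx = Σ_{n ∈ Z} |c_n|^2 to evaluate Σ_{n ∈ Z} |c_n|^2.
Σ |c_n|^2 = 48π^2 + 121

Expand and integrate term by term over [-π, π]:
  ∫ (12x)^2 dx = 144·(2π^3/3); ∫ 2·12·(-11)·x dx = 0 (odd integrand); ∫ (-11)^2 dx = 121·2π.
So (1/(2π)) ∫_{-π}^{π} (12x - 11)^2 dx = 144π^2/3 + 121 = 48π^2 + 121.
Parseval ⇒ Σ |c_n|^2 = 48π^2 + 121.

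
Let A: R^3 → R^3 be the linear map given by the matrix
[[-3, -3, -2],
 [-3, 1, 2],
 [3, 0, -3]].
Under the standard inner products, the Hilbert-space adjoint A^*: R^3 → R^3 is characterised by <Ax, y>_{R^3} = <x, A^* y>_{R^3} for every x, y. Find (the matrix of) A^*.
A^* = A^T =
[[-3, -3, 3],
 [-3, 1, 0],
 [-2, 2, -3]]

For real matrices with standard dot products, the defining identity <Ax, y> = <x, A^* y> gives (Ax)^T y = x^T (A^*) y, i.e. x^T A^T y = x^T (A^*) y. Since this holds for all x, y, we must have A^* = A^T. Therefore
A^* =
[[-3, -3, 3],
 [-3, 1, 0],
 [-2, 2, -3]].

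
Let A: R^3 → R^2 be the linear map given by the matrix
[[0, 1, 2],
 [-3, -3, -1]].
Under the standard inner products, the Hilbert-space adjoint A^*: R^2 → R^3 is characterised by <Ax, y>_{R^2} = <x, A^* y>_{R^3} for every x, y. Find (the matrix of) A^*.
A^* = A^T =
[[0, -3],
 [1, -3],
 [2, -1]]

For real matrices with standard dot products, the defining identity <Ax, y> = <x, A^* y> gives (Ax)^T y = x^T (A^*) y, i.e. x^T A^T y = x^T (A^*) y. Since this holds for all x, y, we must have A^* = A^T. Therefore
A^* =
[[0, -3],
 [1, -3],
 [2, -1]].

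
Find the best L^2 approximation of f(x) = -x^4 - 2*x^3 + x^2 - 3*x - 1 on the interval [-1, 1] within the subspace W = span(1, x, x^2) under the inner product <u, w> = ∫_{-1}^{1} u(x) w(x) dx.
g(x) = x^2/7 - 21*x/5 - 32/35

The best approximation g ∈ W is the orthogonal projection of f onto W. Writing g = a_0 + a_1 x + a_2 x^2, the coefficients solve the normal equations G · a = b where
  G_{ij} = <φ_i, φ_j> and b_i = <f, φ_i>, with φ_0 = 1, φ_1 = x, φ_2 = x^2.
G =
  [2, 0, 2/3]
  [0, 2/3, 0]
  [2/3, 0, 2/5],
b = (-26/15, -14/5, -58/105).
Solving gives a_0 = -32/35, a_1 = -21/5, a_2 = 1/7, so
  g(x) = x^2/7 - 21*x/5 - 32/35.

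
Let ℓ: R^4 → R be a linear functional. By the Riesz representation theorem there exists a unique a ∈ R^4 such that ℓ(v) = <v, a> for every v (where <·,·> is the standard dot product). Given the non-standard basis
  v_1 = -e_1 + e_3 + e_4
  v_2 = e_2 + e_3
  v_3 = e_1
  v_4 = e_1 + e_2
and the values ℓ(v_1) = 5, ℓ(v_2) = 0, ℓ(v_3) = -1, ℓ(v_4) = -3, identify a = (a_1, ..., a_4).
a = (-1, -2, 2, 2)

Write a = (a_1, ..., a_4) in the standard basis. For each basis vector v_i, ℓ(v_i) = <v_i, a> is a linear equation in the a_j's. Collect the n equations into a matrix system V a = ℓ, where row i of V is v_i (expressed in the standard basis). Since V is invertible (lower-triangular with 1s on the diagonal, up to permutation), solve by back-substitution:
  V =
[[-1, 0, 1, 1],
 [0, 1, 1, 0],
 [1, 0, 0, 0],
 [1, 1, 0, 0]]
  V a = (5, 0, -1, -3)
Solving gives a = (-1, -2, 2, 2).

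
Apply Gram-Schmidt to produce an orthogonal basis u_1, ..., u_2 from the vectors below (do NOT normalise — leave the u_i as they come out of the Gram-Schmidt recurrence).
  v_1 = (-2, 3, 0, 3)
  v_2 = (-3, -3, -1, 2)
Orthogonal basis:
  u_1 = (-2, 3, 0, 3)
  u_2 = (-30/11, -75/22, -1, 35/22)

Apply the Gram-Schmidt recurrence
  u_1 = v_1
  u_i = v_i − Σ_{j<i} ((v_i · u_j) / (u_j · u_j)) · u_j.

Step by step this gives:
  u_1 = (-2, 3, 0, 3)
  u_2 = (-30/11, -75/22, -1, 35/22)

Orthogonality check:
  u_2 · u_1 = 0 (should be 0)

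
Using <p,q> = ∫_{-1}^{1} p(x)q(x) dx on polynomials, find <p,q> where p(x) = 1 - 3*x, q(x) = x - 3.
<p,q> = -8

Expand the product: p(x)·q(x) = -3*x^2 + 10*x - 3.
∫_{-1}^{1} of each monomial x^k gives [2/(k+1) if k even, 0 if k odd]. Integrating term-by-term (or equivalently evaluating the antiderivative F(x) = -x^3 + 5*x^2 - 3*x at the endpoints):
  F(1) − F(−1) = 1 − (9) = -8.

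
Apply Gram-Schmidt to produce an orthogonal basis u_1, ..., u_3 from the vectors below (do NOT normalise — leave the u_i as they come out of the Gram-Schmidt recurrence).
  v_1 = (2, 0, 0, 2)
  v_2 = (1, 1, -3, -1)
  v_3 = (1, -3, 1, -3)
Orthogonal basis:
  u_1 = (2, 0, 0, 2)
  u_2 = (1, 1, -3, -1)
  u_3 = (13/6, -17/6, 1/2, -13/6)

Apply the Gram-Schmidt recurrence
  u_1 = v_1
  u_i = v_i − Σ_{j<i} ((v_i · u_j) / (u_j · u_j)) · u_j.

Step by step this gives:
  u_1 = (2, 0, 0, 2)
  u_2 = (1, 1, -3, -1)
  u_3 = (13/6, -17/6, 1/2, -13/6)

Orthogonality check:
  u_2 · u_1 = 0 (should be 0)
  u_3 · u_1 = 0 (should be 0)
  u_3 · u_2 = 0 (should be 0)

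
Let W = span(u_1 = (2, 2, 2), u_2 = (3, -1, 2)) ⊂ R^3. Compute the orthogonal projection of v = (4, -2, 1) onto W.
proj_W(v) = (43/13, -29/13, 25/13)

Set up U = [u_1 | ... | u_2] ∈ R^(3×2). The projector onto W = col(U) is P = U (U^T U)^(-1) U^T.
Compute U^T U =
  [12, 8]
  [8, 14],
and U^T v = (6, 16).
Solve U^T U · c = U^T v for the coefficients: c = (-11/26, 18/13). The projection is proj_W(v) = U c.
Check: (v - proj_W(v)) · u_1 = 0  (should be 0).
Check: (v - proj_W(v)) · u_2 = 0  (should be 0).
Result: proj_W(v) = (43/13, -29/13, 25/13).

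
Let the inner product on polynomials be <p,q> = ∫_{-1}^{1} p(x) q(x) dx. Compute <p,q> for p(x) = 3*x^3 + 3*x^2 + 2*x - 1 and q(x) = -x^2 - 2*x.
<p,q> = -28/5

Expand the product: p(x)·q(x) = -3*x^5 - 9*x^4 - 8*x^3 - 3*x^2 + 2*x.
∫_{-1}^{1} of each monomial x^k gives [2/(k+1) if k even, 0 if k odd]. Integrating term-by-term (or equivalently evaluating the antiderivative F(x) = -x^6/2 - 9*x^5/5 - 2*x^4 - x^3 + x^2 at the endpoints):
  F(1) − F(−1) = -43/10 − (13/10) = -28/5.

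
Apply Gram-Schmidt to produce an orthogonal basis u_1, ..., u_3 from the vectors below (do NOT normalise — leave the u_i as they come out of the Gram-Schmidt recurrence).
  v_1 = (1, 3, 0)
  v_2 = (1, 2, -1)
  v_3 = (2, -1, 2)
Orthogonal basis:
  u_1 = (1, 3, 0)
  u_2 = (3/10, -1/10, -1)
  u_3 = (27/11, -9/11, 9/11)

Apply the Gram-Schmidt recurrence
  u_1 = v_1
  u_i = v_i − Σ_{j<i} ((v_i · u_j) / (u_j · u_j)) · u_j.

Step by step this gives:
  u_1 = (1, 3, 0)
  u_2 = (3/10, -1/10, -1)
  u_3 = (27/11, -9/11, 9/11)

Orthogonality check:
  u_2 · u_1 = 0 (should be 0)
  u_3 · u_1 = 0 (should be 0)
  u_3 · u_2 = 0 (should be 0)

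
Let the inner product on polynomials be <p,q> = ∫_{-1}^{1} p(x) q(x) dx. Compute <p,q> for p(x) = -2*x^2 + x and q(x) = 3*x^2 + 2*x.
<p,q> = -16/15

Expand the product: p(x)·q(x) = -6*x^4 - x^3 + 2*x^2.
∫_{-1}^{1} of each monomial x^k gives [2/(k+1) if k even, 0 if k odd]. Integrating term-by-term (or equivalently evaluating the antiderivative F(x) = -6*x^5/5 - x^4/4 + 2*x^3/3 at the endpoints):
  F(1) − F(−1) = -47/60 − (17/60) = -16/15.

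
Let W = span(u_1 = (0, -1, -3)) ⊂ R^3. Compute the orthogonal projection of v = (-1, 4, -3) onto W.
proj_W(v) = (0, -1/2, -3/2)

Set up U = [u_1 | ... | u_1] ∈ R^(3×1). The projector onto W = col(U) is P = U (U^T U)^(-1) U^T.
Compute U^T U =
  [10],
and U^T v = (5).
Solve U^T U · c = U^T v for the coefficients: c = (1/2). The projection is proj_W(v) = U c.
Check: (v - proj_W(v)) · u_1 = 0  (should be 0).
Result: proj_W(v) = (0, -1/2, -3/2).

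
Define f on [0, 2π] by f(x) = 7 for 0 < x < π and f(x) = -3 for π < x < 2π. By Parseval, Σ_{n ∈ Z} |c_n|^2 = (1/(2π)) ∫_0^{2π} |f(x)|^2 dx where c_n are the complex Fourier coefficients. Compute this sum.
Σ |c_n|^2 = 29

Parseval equates the L^2 energy of f (normalised by 1/(2π)) with the ℓ^2 sum of its Fourier coefficients: (1/(2π)) ∫_0^{2π} |f|^2 = Σ |c_n|^2.
Compute the left side: (1/(2π)) [∫_0^π 7^2 dx + ∫_π^{2π} (-3)^2 dx] = (1/(2π)) · (49π + 9π) = (49 + 9)/2 = 29.
So Σ_{n ∈ Z} |c_n|^2 = 29.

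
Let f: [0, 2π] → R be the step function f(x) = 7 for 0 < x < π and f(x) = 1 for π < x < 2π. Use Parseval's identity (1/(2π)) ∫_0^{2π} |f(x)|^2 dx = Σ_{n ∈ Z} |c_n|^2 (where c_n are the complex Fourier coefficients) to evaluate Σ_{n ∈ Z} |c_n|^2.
Σ |c_n|^2 = 25

Parseval equates the L^2 energy of f (normalised by 1/(2π)) with the ℓ^2 sum of its Fourier coefficients: (1/(2π)) ∫_0^{2π} |f|^2 = Σ |c_n|^2.
Compute the left side: (1/(2π)) [∫_0^π 7^2 dx + ∫_π^{2π} 1^2 dx] = (1/(2π)) · (49π + 1π) = (49 + 1)/2 = 25.
So Σ_{n ∈ Z} |c_n|^2 = 25.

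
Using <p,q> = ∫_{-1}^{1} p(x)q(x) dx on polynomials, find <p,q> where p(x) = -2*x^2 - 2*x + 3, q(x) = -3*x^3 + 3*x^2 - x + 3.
<p,q> = 64/3

Expand the product: p(x)·q(x) = 6*x^5 - 13*x^3 + 5*x^2 - 9*x + 9.
∫_{-1}^{1} of each monomial x^k gives [2/(k+1) if k even, 0 if k odd]. Integrating term-by-term (or equivalently evaluating the antiderivative F(x) = x^6 - 13*x^4/4 + 5*x^3/3 - 9*x^2/2 + 9*x at the endpoints):
  F(1) − F(−1) = 47/12 − (-209/12) = 64/3.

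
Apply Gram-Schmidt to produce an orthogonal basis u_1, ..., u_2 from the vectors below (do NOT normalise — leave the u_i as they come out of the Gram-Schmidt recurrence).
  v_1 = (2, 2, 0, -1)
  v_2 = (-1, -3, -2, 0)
Orthogonal basis:
  u_1 = (2, 2, 0, -1)
  u_2 = (7/9, -11/9, -2, -8/9)

Apply the Gram-Schmidt recurrence
  u_1 = v_1
  u_i = v_i − Σ_{j<i} ((v_i · u_j) / (u_j · u_j)) · u_j.

Step by step this gives:
  u_1 = (2, 2, 0, -1)
  u_2 = (7/9, -11/9, -2, -8/9)

Orthogonality check:
  u_2 · u_1 = 0 (should be 0)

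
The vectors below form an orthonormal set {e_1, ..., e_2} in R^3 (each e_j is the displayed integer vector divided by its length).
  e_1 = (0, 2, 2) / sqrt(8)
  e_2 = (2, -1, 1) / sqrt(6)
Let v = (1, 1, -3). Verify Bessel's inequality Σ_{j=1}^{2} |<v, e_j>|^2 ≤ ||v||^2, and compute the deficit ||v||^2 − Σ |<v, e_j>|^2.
Σ |<v, e_j>|^2 = 8/3; ||v||^2 = 11; deficit = 25/3

Write each e_j = u_j / sqrt(<u_j, u_j>) where u_j is the displayed integer vector. Then <v, e_j> = <v, u_j> / sqrt(<u_j, u_j>), so |<v, e_j>|^2 = <v, u_j>^2 / <u_j, u_j>.
Coefficients: <v, e_1> = -4/sqrt(8), <v, e_2> = -2/sqrt(6).
Square and sum: Σ |<v, e_j>|^2 = 8/3.
Compute ||v||^2 = v·v = 11.
Deficit = 11 − 8/3 = 25/3 ≥ 0, confirming Bessel's inequality. (The deficit equals ||v − Σ <v,e_j> e_j||^2, the squared distance from v to span{e_j}.)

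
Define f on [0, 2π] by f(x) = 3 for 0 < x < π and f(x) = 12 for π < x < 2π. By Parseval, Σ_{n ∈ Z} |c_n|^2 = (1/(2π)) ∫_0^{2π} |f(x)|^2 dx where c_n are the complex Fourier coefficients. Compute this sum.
Σ |c_n|^2 = 153/2

Parseval equates the L^2 energy of f (normalised by 1/(2π)) with the ℓ^2 sum of its Fourier coefficients: (1/(2π)) ∫_0^{2π} |f|^2 = Σ |c_n|^2.
Compute the left side: (1/(2π)) [∫_0^π 3^2 dx + ∫_π^{2π} 12^2 dx] = (1/(2π)) · (9π + 144π) = (9 + 144)/2 = 153/2.
So Σ_{n ∈ Z} |c_n|^2 = 153/2.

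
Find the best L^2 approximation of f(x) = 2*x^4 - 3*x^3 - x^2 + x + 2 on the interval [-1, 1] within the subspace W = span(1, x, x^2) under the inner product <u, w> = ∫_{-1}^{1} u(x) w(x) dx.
g(x) = 5*x^2/7 - 4*x/5 + 64/35

The best approximation g ∈ W is the orthogonal projection of f onto W. Writing g = a_0 + a_1 x + a_2 x^2, the coefficients solve the normal equations G · a = b where
  G_{ij} = <φ_i, φ_j> and b_i = <f, φ_i>, with φ_0 = 1, φ_1 = x, φ_2 = x^2.
G =
  [2, 0, 2/3]
  [0, 2/3, 0]
  [2/3, 0, 2/5],
b = (62/15, -8/15, 158/105).
Solving gives a_0 = 64/35, a_1 = -4/5, a_2 = 5/7, so
  g(x) = 5*x^2/7 - 4*x/5 + 64/35.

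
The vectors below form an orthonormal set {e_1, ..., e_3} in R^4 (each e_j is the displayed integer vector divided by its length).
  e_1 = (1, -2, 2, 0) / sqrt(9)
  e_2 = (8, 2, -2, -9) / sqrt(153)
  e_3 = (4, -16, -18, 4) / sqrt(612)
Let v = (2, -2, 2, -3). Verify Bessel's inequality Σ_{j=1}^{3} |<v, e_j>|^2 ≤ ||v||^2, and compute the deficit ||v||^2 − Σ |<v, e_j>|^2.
Σ |<v, e_j>|^2 = 173/9; ||v||^2 = 21; deficit = 16/9

Write each e_j = u_j / sqrt(<u_j, u_j>) where u_j is the displayed integer vector. Then <v, e_j> = <v, u_j> / sqrt(<u_j, u_j>), so |<v, e_j>|^2 = <v, u_j>^2 / <u_j, u_j>.
Coefficients: <v, e_1> = 10/sqrt(9), <v, e_2> = 35/sqrt(153), <v, e_3> = -8/sqrt(612).
Square and sum: Σ |<v, e_j>|^2 = 173/9.
Compute ||v||^2 = v·v = 21.
Deficit = 21 − 173/9 = 16/9 ≥ 0, confirming Bessel's inequality. (The deficit equals ||v − Σ <v,e_j> e_j||^2, the squared distance from v to span{e_j}.)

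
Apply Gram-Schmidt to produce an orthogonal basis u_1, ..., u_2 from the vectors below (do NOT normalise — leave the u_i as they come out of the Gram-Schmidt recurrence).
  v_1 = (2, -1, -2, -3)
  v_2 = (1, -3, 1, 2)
Orthogonal basis:
  u_1 = (2, -1, -2, -3)
  u_2 = (4/3, -19/6, 2/3, 3/2)

Apply the Gram-Schmidt recurrence
  u_1 = v_1
  u_i = v_i − Σ_{j<i} ((v_i · u_j) / (u_j · u_j)) · u_j.

Step by step this gives:
  u_1 = (2, -1, -2, -3)
  u_2 = (4/3, -19/6, 2/3, 3/2)

Orthogonality check:
  u_2 · u_1 = 0 (should be 0)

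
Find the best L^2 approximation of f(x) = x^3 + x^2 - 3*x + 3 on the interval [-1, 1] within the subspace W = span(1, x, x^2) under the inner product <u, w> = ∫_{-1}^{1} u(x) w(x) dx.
g(x) = x^2 - 12*x/5 + 3

The best approximation g ∈ W is the orthogonal projection of f onto W. Writing g = a_0 + a_1 x + a_2 x^2, the coefficients solve the normal equations G · a = b where
  G_{ij} = <φ_i, φ_j> and b_i = <f, φ_i>, with φ_0 = 1, φ_1 = x, φ_2 = x^2.
G =
  [2, 0, 2/3]
  [0, 2/3, 0]
  [2/3, 0, 2/5],
b = (20/3, -8/5, 12/5).
Solving gives a_0 = 3, a_1 = -12/5, a_2 = 1, so
  g(x) = x^2 - 12*x/5 + 3.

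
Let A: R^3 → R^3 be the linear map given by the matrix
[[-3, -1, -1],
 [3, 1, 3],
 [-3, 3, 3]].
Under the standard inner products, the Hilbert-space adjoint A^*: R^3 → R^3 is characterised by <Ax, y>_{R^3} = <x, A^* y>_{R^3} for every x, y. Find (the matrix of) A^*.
A^* = A^T =
[[-3, 3, -3],
 [-1, 1, 3],
 [-1, 3, 3]]

For real matrices with standard dot products, the defining identity <Ax, y> = <x, A^* y> gives (Ax)^T y = x^T (A^*) y, i.e. x^T A^T y = x^T (A^*) y. Since this holds for all x, y, we must have A^* = A^T. Therefore
A^* =
[[-3, 3, -3],
 [-1, 1, 3],
 [-1, 3, 3]].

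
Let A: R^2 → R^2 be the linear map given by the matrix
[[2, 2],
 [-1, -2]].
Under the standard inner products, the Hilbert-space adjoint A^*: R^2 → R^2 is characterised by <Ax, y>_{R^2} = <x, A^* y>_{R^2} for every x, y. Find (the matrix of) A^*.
A^* = A^T =
[[2, -1],
 [2, -2]]

For real matrices with standard dot products, the defining identity <Ax, y> = <x, A^* y> gives (Ax)^T y = x^T (A^*) y, i.e. x^T A^T y = x^T (A^*) y. Since this holds for all x, y, we must have A^* = A^T. Therefore
A^* =
[[2, -1],
 [2, -2]].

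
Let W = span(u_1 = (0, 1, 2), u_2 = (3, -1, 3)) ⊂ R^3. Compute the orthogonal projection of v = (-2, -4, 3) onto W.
proj_W(v) = (15/14, -11/35, 81/70)

Set up U = [u_1 | ... | u_2] ∈ R^(3×2). The projector onto W = col(U) is P = U (U^T U)^(-1) U^T.
Compute U^T U =
  [5, 5]
  [5, 19],
and U^T v = (2, 7).
Solve U^T U · c = U^T v for the coefficients: c = (3/70, 5/14). The projection is proj_W(v) = U c.
Check: (v - proj_W(v)) · u_1 = 0  (should be 0).
Check: (v - proj_W(v)) · u_2 = 0  (should be 0).
Result: proj_W(v) = (15/14, -11/35, 81/70).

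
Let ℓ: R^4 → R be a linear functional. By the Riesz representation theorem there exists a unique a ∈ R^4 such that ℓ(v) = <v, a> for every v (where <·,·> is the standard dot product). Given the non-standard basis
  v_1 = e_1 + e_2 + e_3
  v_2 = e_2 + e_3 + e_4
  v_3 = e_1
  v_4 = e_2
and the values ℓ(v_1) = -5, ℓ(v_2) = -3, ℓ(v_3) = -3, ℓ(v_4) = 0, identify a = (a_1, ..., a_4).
a = (-3, 0, -2, -1)

Write a = (a_1, ..., a_4) in the standard basis. For each basis vector v_i, ℓ(v_i) = <v_i, a> is a linear equation in the a_j's. Collect the n equations into a matrix system V a = ℓ, where row i of V is v_i (expressed in the standard basis). Since V is invertible (lower-triangular with 1s on the diagonal, up to permutation), solve by back-substitution:
  V =
[[1, 1, 1, 0],
 [0, 1, 1, 1],
 [1, 0, 0, 0],
 [0, 1, 0, 0]]
  V a = (-5, -3, -3, 0)
Solving gives a = (-3, 0, -2, -1).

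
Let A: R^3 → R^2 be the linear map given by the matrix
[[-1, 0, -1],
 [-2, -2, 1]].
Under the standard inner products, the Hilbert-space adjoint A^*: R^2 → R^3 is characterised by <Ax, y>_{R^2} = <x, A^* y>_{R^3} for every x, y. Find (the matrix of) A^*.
A^* = A^T =
[[-1, -2],
 [0, -2],
 [-1, 1]]

For real matrices with standard dot products, the defining identity <Ax, y> = <x, A^* y> gives (Ax)^T y = x^T (A^*) y, i.e. x^T A^T y = x^T (A^*) y. Since this holds for all x, y, we must have A^* = A^T. Therefore
A^* =
[[-1, -2],
 [0, -2],
 [-1, 1]].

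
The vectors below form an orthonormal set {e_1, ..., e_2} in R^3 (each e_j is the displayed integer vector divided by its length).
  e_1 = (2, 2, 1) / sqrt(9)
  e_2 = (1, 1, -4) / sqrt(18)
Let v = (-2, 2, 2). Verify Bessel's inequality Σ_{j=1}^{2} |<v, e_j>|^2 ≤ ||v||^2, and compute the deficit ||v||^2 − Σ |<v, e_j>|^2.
Σ |<v, e_j>|^2 = 4; ||v||^2 = 12; deficit = 8

Write each e_j = u_j / sqrt(<u_j, u_j>) where u_j is the displayed integer vector. Then <v, e_j> = <v, u_j> / sqrt(<u_j, u_j>), so |<v, e_j>|^2 = <v, u_j>^2 / <u_j, u_j>.
Coefficients: <v, e_1> = 2/sqrt(9), <v, e_2> = -8/sqrt(18).
Square and sum: Σ |<v, e_j>|^2 = 4.
Compute ||v||^2 = v·v = 12.
Deficit = 12 − 4 = 8 ≥ 0, confirming Bessel's inequality. (The deficit equals ||v − Σ <v,e_j> e_j||^2, the squared distance from v to span{e_j}.)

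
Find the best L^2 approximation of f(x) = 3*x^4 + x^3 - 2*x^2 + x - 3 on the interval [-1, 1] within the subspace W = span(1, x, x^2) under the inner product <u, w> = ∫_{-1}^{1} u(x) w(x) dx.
g(x) = 4*x^2/7 + 8*x/5 - 114/35

The best approximation g ∈ W is the orthogonal projection of f onto W. Writing g = a_0 + a_1 x + a_2 x^2, the coefficients solve the normal equations G · a = b where
  G_{ij} = <φ_i, φ_j> and b_i = <f, φ_i>, with φ_0 = 1, φ_1 = x, φ_2 = x^2.
G =
  [2, 0, 2/3]
  [0, 2/3, 0]
  [2/3, 0, 2/5],
b = (-92/15, 16/15, -68/35).
Solving gives a_0 = -114/35, a_1 = 8/5, a_2 = 4/7, so
  g(x) = 4*x^2/7 + 8*x/5 - 114/35.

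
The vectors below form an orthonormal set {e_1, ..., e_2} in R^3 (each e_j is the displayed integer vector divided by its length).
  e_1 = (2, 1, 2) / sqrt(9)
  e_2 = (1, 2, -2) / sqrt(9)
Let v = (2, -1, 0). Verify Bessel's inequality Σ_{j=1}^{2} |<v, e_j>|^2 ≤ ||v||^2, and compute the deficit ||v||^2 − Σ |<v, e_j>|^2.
Σ |<v, e_j>|^2 = 1; ||v||^2 = 5; deficit = 4

Write each e_j = u_j / sqrt(<u_j, u_j>) where u_j is the displayed integer vector. Then <v, e_j> = <v, u_j> / sqrt(<u_j, u_j>), so |<v, e_j>|^2 = <v, u_j>^2 / <u_j, u_j>.
Coefficients: <v, e_1> = 3/sqrt(9), <v, e_2> = 0/sqrt(9).
Square and sum: Σ |<v, e_j>|^2 = 1.
Compute ||v||^2 = v·v = 5.
Deficit = 5 − 1 = 4 ≥ 0, confirming Bessel's inequality. (The deficit equals ||v − Σ <v,e_j> e_j||^2, the squared distance from v to span{e_j}.)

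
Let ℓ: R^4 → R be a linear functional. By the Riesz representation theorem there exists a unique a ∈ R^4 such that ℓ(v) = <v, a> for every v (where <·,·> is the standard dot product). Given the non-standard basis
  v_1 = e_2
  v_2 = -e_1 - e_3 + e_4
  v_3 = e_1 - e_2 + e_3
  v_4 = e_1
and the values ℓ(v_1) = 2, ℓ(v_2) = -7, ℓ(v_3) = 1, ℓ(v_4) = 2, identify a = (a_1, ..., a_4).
a = (2, 2, 1, -4)

Write a = (a_1, ..., a_4) in the standard basis. For each basis vector v_i, ℓ(v_i) = <v_i, a> is a linear equation in the a_j's. Collect the n equations into a matrix system V a = ℓ, where row i of V is v_i (expressed in the standard basis). Since V is invertible (lower-triangular with 1s on the diagonal, up to permutation), solve by back-substitution:
  V =
[[0, 1, 0, 0],
 [-1, 0, -1, 1],
 [1, -1, 1, 0],
 [1, 0, 0, 0]]
  V a = (2, -7, 1, 2)
Solving gives a = (2, 2, 1, -4).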